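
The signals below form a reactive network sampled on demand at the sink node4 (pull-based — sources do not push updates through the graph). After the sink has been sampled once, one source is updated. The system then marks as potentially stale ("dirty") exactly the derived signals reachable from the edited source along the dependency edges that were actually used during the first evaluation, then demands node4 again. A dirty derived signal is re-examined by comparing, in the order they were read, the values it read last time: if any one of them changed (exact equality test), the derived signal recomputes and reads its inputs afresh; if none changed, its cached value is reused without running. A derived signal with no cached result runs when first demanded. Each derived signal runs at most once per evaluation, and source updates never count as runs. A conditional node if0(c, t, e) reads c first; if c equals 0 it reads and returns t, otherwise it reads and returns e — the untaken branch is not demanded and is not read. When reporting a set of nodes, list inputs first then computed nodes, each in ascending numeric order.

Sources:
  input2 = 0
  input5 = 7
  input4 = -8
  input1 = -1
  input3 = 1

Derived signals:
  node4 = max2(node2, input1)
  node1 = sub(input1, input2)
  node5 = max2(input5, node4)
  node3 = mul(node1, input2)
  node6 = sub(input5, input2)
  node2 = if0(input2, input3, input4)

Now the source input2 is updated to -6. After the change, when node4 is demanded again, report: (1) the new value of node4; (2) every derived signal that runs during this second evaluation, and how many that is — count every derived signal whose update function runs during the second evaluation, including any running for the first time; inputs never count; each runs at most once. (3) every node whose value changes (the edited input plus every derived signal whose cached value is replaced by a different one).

node4 now evaluates to -1.
Run set: node2, node4 (2 run).
Changed values: input2, node2, node4.

Initial pass — values computed on the first demand:
  node2 = if0(input2=0 -> then branch input3) = 1
  node4 = max2(1, -1) = 1

Second demand — change propagation:
  node2: re-runs because input2 0->-6; new result -8.
  node4: re-runs because node2 1->-8; new result -1.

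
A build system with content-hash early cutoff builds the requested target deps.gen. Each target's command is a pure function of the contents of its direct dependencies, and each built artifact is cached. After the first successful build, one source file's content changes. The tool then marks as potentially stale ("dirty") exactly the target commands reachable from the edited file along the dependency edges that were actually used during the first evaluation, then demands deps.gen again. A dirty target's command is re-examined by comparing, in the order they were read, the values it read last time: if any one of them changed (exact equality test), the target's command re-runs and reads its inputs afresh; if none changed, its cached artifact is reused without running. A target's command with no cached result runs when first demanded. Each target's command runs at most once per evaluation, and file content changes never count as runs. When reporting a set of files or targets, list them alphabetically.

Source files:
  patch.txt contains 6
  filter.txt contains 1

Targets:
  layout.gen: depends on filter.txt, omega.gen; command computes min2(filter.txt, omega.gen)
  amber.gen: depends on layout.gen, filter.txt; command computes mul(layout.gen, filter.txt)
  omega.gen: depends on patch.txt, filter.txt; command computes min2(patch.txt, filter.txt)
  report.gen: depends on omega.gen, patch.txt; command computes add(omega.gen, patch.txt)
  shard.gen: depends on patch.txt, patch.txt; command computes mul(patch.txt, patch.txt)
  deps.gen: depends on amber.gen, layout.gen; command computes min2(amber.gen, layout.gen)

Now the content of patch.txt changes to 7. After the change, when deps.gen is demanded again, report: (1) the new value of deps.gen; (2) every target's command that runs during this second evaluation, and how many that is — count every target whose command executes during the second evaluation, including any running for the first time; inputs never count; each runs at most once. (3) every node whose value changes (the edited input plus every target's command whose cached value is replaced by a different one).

New value of deps.gen: 1.
Target commands that run: omega.gen — 1 in total.
Values that change: patch.txt.
Key observation: the change is absorbed at omega.gen — it re-runs but produces the same value, and the output's value is unchanged.

First evaluation (everything demanded from the output):
  omega.gen = min2(6, 1) = 1
  layout.gen = min2(1, 1) = 1
  amber.gen = mul(1, 1) = 1
  deps.gen = min2(1, 1) = 1

Propagation after the edit:
  omega.gen: runs — patch.txt 6->7; result 1 (same value as before).
  layout.gen: checked — values it read are unchanged (filter.txt unchanged, omega.gen unchanged); reused cached 1 without running.
  amber.gen: checked — values it read are unchanged (layout.gen unchanged, filter.txt unchanged); reused cached 1 without running.
  deps.gen: checked — values it read are unchanged (amber.gen unchanged, layout.gen unchanged); reused cached 1 without running.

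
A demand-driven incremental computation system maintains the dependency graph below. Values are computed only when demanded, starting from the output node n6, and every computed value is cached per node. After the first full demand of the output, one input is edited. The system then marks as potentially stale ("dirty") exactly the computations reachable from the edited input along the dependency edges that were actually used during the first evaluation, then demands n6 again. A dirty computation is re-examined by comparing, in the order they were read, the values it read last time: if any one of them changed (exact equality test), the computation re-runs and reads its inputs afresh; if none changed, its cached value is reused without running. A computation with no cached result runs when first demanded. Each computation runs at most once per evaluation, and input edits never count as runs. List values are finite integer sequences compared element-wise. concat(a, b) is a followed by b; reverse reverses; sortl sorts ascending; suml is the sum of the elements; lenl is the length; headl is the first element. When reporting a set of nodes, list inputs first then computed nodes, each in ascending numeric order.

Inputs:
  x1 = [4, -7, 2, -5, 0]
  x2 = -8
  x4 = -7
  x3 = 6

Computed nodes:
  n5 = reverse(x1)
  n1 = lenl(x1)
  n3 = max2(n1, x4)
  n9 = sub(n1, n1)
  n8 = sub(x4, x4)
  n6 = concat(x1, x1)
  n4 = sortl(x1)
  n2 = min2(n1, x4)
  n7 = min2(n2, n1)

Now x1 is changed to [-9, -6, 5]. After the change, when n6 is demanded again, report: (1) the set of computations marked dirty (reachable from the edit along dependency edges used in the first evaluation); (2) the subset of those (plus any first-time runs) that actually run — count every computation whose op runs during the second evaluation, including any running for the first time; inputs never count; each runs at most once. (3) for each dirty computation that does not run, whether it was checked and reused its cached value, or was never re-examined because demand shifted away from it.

First evaluation (everything demanded from the output):
  n6 = concat([4, -7, 2, -5, 0], [4, -7, 2, -5, 0]) = [4, -7, 2, -5, 0, 4, -7, 2, -5, 0]

Propagation after the edit:
  n6: runs — x1 [4, -7, 2, -5, 0]->[-9, -6, 5]; x1 [4, -7, 2, -5, 0]->[-9, -6, 5]; result [-9, -6, 5, -9, -6, 5].

Marked dirty: n6.
Computations that run: n6 — 1 in total.
Every dirty computation ran.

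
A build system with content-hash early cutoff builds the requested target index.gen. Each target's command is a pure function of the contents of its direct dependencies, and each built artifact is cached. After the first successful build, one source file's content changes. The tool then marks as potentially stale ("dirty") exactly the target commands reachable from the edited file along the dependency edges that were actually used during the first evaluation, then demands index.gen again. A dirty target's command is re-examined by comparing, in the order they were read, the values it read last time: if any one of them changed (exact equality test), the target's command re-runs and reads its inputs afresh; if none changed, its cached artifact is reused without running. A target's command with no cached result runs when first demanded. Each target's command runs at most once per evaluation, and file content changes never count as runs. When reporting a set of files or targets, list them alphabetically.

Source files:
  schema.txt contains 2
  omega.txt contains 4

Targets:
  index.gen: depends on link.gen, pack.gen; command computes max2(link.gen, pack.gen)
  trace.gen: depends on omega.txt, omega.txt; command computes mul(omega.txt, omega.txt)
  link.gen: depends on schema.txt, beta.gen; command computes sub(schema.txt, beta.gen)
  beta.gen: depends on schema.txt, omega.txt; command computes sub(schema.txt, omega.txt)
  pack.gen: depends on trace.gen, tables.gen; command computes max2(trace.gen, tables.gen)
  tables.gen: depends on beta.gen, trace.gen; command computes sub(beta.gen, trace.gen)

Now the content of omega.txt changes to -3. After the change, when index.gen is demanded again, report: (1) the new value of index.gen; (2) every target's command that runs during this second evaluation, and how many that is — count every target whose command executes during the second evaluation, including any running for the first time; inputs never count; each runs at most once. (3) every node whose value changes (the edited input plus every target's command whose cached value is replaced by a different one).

New value of index.gen: 9.
Target commands that run: beta.gen, index.gen, link.gen, pack.gen, tables.gen, trace.gen — 6 in total.
Values that change: beta.gen, index.gen, link.gen, omega.txt, pack.gen, tables.gen, trace.gen.

First evaluation (everything demanded from the output):
  beta.gen = sub(2, 4) = -2
  link.gen = sub(2, -2) = 4
  trace.gen = mul(4, 4) = 16
  tables.gen = sub(-2, 16) = -18
  pack.gen = max2(16, -18) = 16
  index.gen = max2(4, 16) = 16

Propagation after the edit:
  beta.gen: runs — omega.txt 4->-3; result 5.
  link.gen: runs — beta.gen -2->5; result -3.
  trace.gen: runs — omega.txt 4->-3; omega.txt 4->-3; result 9.
  tables.gen: runs — beta.gen -2->5; trace.gen 16->9; result -4.
  pack.gen: runs — trace.gen 16->9; tables.gen -18->-4; result 9.
  index.gen: runs — link.gen 4->-3; pack.gen 16->9; result 9.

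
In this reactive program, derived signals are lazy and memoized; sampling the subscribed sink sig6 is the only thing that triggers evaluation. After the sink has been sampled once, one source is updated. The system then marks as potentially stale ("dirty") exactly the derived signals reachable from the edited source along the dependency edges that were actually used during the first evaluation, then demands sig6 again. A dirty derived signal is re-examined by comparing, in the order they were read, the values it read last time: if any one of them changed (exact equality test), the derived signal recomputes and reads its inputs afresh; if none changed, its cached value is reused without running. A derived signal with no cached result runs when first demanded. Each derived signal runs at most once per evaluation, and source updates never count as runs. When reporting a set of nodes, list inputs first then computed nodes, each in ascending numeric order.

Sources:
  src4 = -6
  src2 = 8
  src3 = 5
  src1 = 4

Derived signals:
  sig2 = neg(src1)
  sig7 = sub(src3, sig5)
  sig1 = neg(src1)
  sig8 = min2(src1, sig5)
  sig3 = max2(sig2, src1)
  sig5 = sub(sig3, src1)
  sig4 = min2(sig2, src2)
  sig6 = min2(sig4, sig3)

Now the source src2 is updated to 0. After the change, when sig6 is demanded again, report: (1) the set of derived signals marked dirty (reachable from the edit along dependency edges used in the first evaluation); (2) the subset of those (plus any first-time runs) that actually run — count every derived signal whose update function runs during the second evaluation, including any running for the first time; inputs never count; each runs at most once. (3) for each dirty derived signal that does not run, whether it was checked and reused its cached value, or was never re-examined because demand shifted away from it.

First demand of the output computes:
  sig2 = neg(4) = -4
  sig3 = max2(-4, 4) = 4
  sig4 = min2(-4, 8) = -4
  sig6 = min2(-4, 4) = -4

After the edit, cleaning proceeds:
  sig4: a read changed (src2 8->0) — executes, giving -4 — identical to its old value.
  sig6: dirty, but its reads are unchanged (sig4 unchanged, sig3 unchanged); cached -4 stands.

Note the absorption at sig4: it re-runs yet its value is the same, leaving the output's value untouched.

The edit dirties: sig4, sig6.
1 derived signals run: sig4.
Cache hits after checking: sig6.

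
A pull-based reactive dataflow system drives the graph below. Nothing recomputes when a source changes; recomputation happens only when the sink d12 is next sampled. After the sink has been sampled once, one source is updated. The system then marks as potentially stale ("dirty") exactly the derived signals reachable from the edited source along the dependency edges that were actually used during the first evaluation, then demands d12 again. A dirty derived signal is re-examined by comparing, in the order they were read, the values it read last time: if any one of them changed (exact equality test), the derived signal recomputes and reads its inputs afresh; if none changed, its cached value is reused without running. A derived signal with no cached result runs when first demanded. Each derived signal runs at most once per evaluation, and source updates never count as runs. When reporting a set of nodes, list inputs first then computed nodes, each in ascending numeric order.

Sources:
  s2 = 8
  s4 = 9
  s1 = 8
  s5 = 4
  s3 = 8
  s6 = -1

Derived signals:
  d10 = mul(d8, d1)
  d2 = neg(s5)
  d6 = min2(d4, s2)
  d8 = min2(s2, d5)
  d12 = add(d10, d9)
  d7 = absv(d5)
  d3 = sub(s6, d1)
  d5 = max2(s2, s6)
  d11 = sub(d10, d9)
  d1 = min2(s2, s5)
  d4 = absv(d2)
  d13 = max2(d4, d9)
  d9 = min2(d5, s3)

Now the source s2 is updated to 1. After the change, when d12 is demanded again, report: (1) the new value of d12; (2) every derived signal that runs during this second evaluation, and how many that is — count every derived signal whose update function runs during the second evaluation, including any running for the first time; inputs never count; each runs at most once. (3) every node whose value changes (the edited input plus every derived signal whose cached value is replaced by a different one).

First evaluation (everything demanded from the output):
  d1 = min2(8, 4) = 4
  d5 = max2(8, -1) = 8
  d8 = min2(8, 8) = 8
  d9 = min2(8, 8) = 8
  d10 = mul(8, 4) = 32
  d12 = add(32, 8) = 40

Propagation after the edit:
  d1: runs — s2 8->1; result 1.
  d5: runs — s2 8->1; result 1.
  d8: runs — s2 8->1; d5 8->1; result 1.
  d9: runs — d5 8->1; result 1.
  d10: runs — d8 8->1; d1 4->1; result 1.
  d12: runs — d10 32->1; d9 8->1; result 2.

New value of d12: 2.
Derived signals that run: d1, d5, d8, d9, d10, d12 — 6 in total.
Values that change: s2, d1, d5, d8, d9, d10, d12.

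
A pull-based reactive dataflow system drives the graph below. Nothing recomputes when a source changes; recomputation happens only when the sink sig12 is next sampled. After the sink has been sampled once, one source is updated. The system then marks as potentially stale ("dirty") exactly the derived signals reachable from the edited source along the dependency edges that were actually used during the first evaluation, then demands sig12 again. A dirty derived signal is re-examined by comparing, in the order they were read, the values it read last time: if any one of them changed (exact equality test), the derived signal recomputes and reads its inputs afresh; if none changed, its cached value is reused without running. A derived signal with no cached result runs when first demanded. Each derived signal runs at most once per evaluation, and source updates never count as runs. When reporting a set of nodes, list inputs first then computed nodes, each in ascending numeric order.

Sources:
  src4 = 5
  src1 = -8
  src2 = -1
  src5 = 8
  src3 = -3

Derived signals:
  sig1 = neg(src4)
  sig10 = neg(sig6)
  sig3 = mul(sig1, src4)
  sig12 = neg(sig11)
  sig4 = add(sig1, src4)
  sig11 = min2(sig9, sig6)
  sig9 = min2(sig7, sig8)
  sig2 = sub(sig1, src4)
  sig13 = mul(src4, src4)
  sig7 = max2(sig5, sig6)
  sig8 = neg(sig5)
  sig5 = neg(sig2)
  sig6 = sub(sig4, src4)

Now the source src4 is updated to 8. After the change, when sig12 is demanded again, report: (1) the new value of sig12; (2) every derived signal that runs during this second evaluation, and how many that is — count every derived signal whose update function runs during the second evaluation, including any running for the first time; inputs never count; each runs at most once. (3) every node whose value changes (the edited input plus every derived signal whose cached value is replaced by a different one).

First evaluation (everything demanded from the output):
  sig1 = neg(5) = -5
  sig2 = sub(-5, 5) = -10
  sig4 = add(-5, 5) = 0
  sig5 = neg(-10) = 10
  sig6 = sub(0, 5) = -5
  sig7 = max2(10, -5) = 10
  sig8 = neg(10) = -10
  sig9 = min2(10, -10) = -10
  sig11 = min2(-10, -5) = -10
  sig12 = neg(-10) = 10

Propagation after the edit:
  sig1: runs — src4 5->8; result -8.
  sig2: runs — sig1 -5->-8; src4 5->8; result -16.
  sig4: runs — sig1 -5->-8; src4 5->8; result 0 (same value as before).
  sig5: runs — sig2 -10->-16; result 16.
  sig6: runs — src4 5->8; result -8.
  sig7: runs — sig5 10->16; sig6 -5->-8; result 16.
  sig8: runs — sig5 10->16; result -16.
  sig9: runs — sig7 10->16; sig8 -10->-16; result -16.
  sig11: runs — sig9 -10->-16; sig6 -5->-8; result -16.
  sig12: runs — sig11 -10->-16; result 16.

New value of sig12: 16.
Derived signals that run: sig1, sig2, sig4, sig5, sig6, sig7, sig8, sig9, sig11, sig12 — 10 in total.
Values that change: src4, sig1, sig2, sig5, sig6, sig7, sig8, sig9, sig11, sig12.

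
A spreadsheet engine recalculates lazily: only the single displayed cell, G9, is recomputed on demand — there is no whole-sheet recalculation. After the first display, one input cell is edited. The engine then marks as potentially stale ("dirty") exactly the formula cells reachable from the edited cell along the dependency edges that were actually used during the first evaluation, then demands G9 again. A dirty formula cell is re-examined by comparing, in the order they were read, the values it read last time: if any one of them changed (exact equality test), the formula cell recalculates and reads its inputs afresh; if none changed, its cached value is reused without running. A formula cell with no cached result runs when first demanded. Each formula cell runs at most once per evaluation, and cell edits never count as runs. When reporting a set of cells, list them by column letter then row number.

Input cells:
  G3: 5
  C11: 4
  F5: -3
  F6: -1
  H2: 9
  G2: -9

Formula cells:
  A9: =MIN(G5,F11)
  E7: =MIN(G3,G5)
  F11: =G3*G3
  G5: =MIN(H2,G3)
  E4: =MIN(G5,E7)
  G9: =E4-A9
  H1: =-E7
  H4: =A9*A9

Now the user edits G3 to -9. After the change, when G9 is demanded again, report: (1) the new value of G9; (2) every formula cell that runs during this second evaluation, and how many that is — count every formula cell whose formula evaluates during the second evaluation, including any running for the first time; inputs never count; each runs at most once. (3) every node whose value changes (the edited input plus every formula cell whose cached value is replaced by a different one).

First evaluation (everything demanded from the output):
  F11 = 5 * 5 = 25
  G5 = MIN(9, 5) = 5
  A9 = MIN(5, 25) = 5
  E7 = MIN(5, 5) = 5
  E4 = MIN(5, 5) = 5
  G9 = 5 - 5 = 0

Propagation after the edit:
  F11: runs — G3 5->-9; G3 5->-9; result 81.
  G5: runs — G3 5->-9; result -9.
  A9: runs — G5 5->-9; F11 25->81; result -9.
  E7: runs — G3 5->-9; G5 5->-9; result -9.
  E4: runs — G5 5->-9; E7 5->-9; result -9.
  G9: runs — E4 5->-9; A9 5->-9; result 0 (same value as before).

New value of G9: 0.
Formula cells that run: A9, E4, E7, F11, G5, G9 — 6 in total.
Values that change: A9, E4, E7, F11, G3, G5.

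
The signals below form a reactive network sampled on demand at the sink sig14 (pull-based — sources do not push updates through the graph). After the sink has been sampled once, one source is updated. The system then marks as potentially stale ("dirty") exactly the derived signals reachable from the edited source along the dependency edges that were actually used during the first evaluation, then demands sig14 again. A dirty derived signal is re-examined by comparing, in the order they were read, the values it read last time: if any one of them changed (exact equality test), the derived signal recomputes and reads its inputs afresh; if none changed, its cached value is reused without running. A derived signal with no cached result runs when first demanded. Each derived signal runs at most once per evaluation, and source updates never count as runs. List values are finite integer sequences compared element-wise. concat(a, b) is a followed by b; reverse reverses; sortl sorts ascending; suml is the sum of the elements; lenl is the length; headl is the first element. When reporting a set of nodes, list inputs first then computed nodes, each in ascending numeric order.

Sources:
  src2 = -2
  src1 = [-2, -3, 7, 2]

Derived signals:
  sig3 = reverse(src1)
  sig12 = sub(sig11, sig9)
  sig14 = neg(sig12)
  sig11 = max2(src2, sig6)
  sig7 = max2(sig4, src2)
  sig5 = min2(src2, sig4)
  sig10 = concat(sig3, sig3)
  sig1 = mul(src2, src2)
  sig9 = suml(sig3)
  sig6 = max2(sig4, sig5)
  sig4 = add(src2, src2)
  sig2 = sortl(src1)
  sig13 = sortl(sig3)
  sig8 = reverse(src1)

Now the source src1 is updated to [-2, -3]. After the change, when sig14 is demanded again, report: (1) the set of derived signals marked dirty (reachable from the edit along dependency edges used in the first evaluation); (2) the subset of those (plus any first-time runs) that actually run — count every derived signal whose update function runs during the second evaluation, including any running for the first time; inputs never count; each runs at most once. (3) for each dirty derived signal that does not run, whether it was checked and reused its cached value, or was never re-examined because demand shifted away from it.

Dirty set: sig3, sig9, sig12, sig14.
Run set: sig3, sig9, sig12, sig14 (4 run).
All dirty derived signals ended up running.

Initial pass — values computed on the first demand:
  sig3 = reverse([-2, -3, 7, 2]) = [2, 7, -3, -2]
  sig4 = add(-2, -2) = -4
  sig5 = min2(-2, -4) = -4
  sig6 = max2(-4, -4) = -4
  sig9 = suml([2, 7, -3, -2]) = 4
  sig11 = max2(-2, -4) = -2
  sig12 = sub(-2, 4) = -6
  sig14 = neg(-6) = 6

Second demand — change propagation:
  sig3: re-runs because src1 [-2, -3, 7, 2]->[-2, -3]; new result [-3, -2].
  sig9: re-runs because sig3 [2, 7, -3, -2]->[-3, -2]; new result -5.
  sig12: re-runs because sig9 4->-5; new result 3.
  sig14: re-runs because sig12 -6->3; new result -3.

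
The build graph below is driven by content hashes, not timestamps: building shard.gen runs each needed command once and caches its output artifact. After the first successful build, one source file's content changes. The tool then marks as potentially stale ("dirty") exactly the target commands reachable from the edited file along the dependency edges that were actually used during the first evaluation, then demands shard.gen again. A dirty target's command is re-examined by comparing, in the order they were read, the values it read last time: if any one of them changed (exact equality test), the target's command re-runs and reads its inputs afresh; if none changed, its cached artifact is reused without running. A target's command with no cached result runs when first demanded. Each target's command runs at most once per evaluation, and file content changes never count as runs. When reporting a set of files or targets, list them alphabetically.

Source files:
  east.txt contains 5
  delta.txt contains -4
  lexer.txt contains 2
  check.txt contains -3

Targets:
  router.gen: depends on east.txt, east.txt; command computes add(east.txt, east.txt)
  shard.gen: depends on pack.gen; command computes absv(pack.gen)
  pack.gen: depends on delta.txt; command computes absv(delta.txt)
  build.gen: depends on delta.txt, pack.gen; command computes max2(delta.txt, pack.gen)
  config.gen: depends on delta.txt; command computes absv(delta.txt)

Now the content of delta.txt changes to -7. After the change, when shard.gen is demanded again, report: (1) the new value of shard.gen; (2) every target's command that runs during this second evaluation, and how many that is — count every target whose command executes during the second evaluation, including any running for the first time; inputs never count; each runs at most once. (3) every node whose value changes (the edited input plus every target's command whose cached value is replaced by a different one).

Initial pass — values computed on the first demand:
  pack.gen = absv(-4) = 4
  shard.gen = absv(4) = 4

Second demand — change propagation:
  pack.gen: re-runs because delta.txt -4->-7; new result 7.
  shard.gen: re-runs because pack.gen 4->7; new result 7.

shard.gen now evaluates to 7.
Run set: pack.gen, shard.gen (2 run).
Changed values: delta.txt, pack.gen, shard.gen.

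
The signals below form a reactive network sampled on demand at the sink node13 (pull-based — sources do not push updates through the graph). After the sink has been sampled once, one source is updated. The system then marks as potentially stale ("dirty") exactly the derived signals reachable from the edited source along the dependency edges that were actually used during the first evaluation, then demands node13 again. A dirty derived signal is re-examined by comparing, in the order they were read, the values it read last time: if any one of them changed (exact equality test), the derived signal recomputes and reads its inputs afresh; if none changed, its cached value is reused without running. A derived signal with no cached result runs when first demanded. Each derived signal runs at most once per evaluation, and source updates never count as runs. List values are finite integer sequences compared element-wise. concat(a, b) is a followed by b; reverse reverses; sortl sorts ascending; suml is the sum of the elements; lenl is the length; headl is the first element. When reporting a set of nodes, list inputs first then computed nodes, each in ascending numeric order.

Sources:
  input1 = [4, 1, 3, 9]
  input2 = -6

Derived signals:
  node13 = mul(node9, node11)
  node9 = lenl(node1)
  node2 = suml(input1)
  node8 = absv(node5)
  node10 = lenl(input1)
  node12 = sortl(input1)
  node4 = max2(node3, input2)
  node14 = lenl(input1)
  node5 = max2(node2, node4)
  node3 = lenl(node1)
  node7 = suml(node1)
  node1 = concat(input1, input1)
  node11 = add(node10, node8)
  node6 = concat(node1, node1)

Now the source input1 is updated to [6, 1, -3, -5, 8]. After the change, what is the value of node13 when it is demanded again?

Initial pass — values computed on the first demand:
  node1 = concat([4, 1, 3, 9], [4, 1, 3, 9]) = [4, 1, 3, 9, 4, 1, 3, 9]
  node2 = suml([4, 1, 3, 9]) = 17
  node3 = lenl([4, 1, 3, 9, 4, 1, 3, 9]) = 8
  node4 = max2(8, -6) = 8
  node5 = max2(17, 8) = 17
  node8 = absv(17) = 17
  node9 = lenl([4, 1, 3, 9, 4, 1, 3, 9]) = 8
  node10 = lenl([4, 1, 3, 9]) = 4
  node11 = add(4, 17) = 21
  node13 = mul(8, 21) = 168

Second demand — change propagation:
  node1: re-runs because input1 [4, 1, 3, 9]->[6, 1, -3, -5, 8]; input1 [4, 1, 3, 9]->[6, 1, -3, -5, 8]; new result [6, 1, -3, -5, 8, 6, 1, -3, -5, 8].
  node2: re-runs because input1 [4, 1, 3, 9]->[6, 1, -3, -5, 8]; new result 7.
  node3: re-runs because node1 [4, 1, 3, 9, 4, 1, 3, 9]->[6, 1, -3, -5, 8, 6, 1, -3, -5, 8]; new result 10.
  node4: re-runs because node3 8->10; new result 10.
  node5: re-runs because node2 17->7; node4 8->10; new result 10.
  node8: re-runs because node5 17->10; new result 10.
  node9: re-runs because node1 [4, 1, 3, 9, 4, 1, 3, 9]->[6, 1, -3, -5, 8, 6, 1, -3, -5, 8]; new result 10.
  node10: re-runs because input1 [4, 1, 3, 9]->[6, 1, -3, -5, 8]; new result 5.
  node11: re-runs because node10 4->5; node8 17->10; new result 15.
  node13: re-runs because node9 8->10; node11 21->15; new result 150.

node13 now evaluates to 150.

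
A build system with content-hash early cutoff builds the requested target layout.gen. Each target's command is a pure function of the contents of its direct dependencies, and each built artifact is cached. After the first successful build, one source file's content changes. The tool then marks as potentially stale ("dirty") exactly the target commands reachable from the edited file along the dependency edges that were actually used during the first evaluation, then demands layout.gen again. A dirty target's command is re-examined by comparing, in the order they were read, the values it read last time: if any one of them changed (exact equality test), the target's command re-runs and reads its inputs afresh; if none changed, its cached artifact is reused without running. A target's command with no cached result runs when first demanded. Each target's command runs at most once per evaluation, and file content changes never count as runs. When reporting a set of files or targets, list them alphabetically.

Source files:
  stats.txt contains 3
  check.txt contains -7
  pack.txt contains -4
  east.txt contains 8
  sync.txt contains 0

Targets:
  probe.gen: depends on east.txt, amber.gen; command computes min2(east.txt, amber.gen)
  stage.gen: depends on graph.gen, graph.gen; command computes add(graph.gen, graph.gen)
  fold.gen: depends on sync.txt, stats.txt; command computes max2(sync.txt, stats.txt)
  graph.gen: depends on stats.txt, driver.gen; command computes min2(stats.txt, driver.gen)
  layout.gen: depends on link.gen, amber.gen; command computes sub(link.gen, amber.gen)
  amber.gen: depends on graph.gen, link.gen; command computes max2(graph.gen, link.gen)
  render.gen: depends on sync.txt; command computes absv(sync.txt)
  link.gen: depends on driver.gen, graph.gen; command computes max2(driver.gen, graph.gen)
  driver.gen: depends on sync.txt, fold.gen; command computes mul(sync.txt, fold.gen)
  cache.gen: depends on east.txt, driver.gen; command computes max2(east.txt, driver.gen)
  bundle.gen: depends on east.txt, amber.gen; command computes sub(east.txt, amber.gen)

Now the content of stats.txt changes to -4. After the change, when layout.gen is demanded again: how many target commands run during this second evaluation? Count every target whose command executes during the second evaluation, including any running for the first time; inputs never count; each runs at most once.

First evaluation (everything demanded from the output):
  fold.gen = max2(0, 3) = 3
  driver.gen = mul(0, 3) = 0
  graph.gen = min2(3, 0) = 0
  link.gen = max2(0, 0) = 0
  amber.gen = max2(0, 0) = 0
  layout.gen = sub(0, 0) = 0

Propagation after the edit:
  fold.gen: runs — stats.txt 3->-4; result 0.
  driver.gen: runs — fold.gen 3->0; result 0 (same value as before).
  graph.gen: runs — stats.txt 3->-4; result -4.
  link.gen: runs — graph.gen 0->-4; result 0 (same value as before).
  amber.gen: runs — graph.gen 0->-4; result 0 (same value as before).
  layout.gen: checked — values it read are unchanged (link.gen unchanged, amber.gen unchanged); reused cached 0 without running.

Key observation: the cutoff stops propagation at layout.gen — its inputs' values are unchanged, so it reuses its cache.

Target commands that run: amber.gen, driver.gen, fold.gen, graph.gen, link.gen — 5 in total.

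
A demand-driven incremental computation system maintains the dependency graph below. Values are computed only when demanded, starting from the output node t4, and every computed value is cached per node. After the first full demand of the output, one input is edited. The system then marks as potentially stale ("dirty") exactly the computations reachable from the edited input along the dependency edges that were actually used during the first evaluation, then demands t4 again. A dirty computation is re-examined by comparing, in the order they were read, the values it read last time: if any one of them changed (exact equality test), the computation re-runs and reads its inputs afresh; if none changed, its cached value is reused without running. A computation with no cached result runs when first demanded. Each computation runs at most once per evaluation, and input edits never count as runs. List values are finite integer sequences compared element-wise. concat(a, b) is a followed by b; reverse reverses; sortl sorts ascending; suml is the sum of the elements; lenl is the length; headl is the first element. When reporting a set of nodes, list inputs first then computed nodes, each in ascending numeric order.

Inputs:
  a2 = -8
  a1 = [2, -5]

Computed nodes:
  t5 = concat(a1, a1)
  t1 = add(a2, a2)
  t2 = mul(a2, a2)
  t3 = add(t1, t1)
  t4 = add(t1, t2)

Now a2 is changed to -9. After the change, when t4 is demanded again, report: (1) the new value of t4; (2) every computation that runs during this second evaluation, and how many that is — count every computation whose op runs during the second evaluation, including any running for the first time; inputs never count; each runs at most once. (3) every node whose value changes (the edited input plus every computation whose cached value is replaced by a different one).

New value of t4: 63.
Computations that run: t1, t2, t4 — 3 in total.
Values that change: a2, t1, t2, t4.

First evaluation (everything demanded from the output):
  t1 = add(-8, -8) = -16
  t2 = mul(-8, -8) = 64
  t4 = add(-16, 64) = 48

Propagation after the edit:
  t1: runs — a2 -8->-9; a2 -8->-9; result -18.
  t2: runs — a2 -8->-9; a2 -8->-9; result 81.
  t4: runs — t1 -16->-18; t2 64->81; result 63.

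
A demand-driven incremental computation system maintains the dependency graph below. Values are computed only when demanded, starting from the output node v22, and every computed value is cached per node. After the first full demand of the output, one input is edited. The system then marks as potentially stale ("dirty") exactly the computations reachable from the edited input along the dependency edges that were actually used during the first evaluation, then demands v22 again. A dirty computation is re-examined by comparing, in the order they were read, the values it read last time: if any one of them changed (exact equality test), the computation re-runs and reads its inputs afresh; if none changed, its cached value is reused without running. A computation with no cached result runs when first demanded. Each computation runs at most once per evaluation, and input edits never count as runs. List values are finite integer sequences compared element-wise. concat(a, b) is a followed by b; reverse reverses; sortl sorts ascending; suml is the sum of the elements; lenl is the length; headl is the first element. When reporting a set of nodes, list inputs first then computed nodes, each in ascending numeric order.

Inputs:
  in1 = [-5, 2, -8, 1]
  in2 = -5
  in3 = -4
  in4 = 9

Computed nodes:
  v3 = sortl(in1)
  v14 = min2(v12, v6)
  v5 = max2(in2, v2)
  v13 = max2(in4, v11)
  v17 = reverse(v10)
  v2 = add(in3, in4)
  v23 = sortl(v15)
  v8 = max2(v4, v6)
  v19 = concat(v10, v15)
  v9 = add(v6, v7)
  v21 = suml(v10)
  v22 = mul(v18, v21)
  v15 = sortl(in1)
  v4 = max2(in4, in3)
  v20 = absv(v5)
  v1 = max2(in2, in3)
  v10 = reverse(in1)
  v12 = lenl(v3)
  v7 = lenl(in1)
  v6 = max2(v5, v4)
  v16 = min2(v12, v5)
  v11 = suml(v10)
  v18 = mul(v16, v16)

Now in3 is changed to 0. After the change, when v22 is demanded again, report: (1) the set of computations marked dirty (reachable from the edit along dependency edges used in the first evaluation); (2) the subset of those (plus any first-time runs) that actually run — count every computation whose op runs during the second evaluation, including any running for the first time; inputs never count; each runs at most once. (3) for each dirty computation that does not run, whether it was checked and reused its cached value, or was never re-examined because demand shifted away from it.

Marked dirty: v2, v5, v16, v18, v22.
Computations that run: v2, v5, v16 — 3 in total.
Checked but reused from cache: v18, v22.
Key observation: the change is absorbed at v16 — it re-runs but produces the same value, and the output's value is unchanged.

First evaluation (everything demanded from the output):
  v2 = add(-4, 9) = 5
  v3 = sortl([-5, 2, -8, 1]) = [-8, -5, 1, 2]
  v5 = max2(-5, 5) = 5
  v10 = reverse([-5, 2, -8, 1]) = [1, -8, 2, -5]
  v12 = lenl([-8, -5, 1, 2]) = 4
  v16 = min2(4, 5) = 4
  v18 = mul(4, 4) = 16
  v21 = suml([1, -8, 2, -5]) = -10
  v22 = mul(16, -10) = -160

Propagation after the edit:
  v2: runs — in3 -4->0; result 9.
  v5: runs — v2 5->9; result 9.
  v16: runs — v5 5->9; result 4 (same value as before).
  v18: checked — values it read are unchanged (v16 unchanged, v16 unchanged); reused cached 16 without running.
  v22: checked — values it read are unchanged (v18 unchanged, v21 unchanged); reused cached -160 without running.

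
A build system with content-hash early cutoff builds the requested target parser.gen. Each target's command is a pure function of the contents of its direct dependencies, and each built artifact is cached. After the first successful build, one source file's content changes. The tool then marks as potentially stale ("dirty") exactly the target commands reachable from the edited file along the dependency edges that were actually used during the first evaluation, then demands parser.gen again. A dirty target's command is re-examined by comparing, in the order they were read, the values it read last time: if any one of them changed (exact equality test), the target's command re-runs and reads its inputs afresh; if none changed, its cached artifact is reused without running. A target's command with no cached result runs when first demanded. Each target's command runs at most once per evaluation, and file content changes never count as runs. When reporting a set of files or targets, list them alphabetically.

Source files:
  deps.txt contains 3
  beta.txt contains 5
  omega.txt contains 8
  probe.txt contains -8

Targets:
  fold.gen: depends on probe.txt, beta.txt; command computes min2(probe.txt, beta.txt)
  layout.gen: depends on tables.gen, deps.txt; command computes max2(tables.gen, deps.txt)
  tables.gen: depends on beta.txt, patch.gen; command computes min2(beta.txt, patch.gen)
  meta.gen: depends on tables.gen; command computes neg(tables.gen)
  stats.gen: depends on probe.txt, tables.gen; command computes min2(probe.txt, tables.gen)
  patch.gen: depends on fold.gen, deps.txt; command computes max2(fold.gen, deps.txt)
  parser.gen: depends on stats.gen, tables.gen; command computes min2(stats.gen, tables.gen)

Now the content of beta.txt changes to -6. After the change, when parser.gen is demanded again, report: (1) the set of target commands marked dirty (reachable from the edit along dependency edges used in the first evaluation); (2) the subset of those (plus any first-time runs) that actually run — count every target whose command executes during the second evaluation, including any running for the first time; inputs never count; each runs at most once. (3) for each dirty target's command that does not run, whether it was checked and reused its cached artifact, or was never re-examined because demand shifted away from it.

First evaluation (everything demanded from the output):
  fold.gen = min2(-8, 5) = -8
  patch.gen = max2(-8, 3) = 3
  tables.gen = min2(5, 3) = 3
  stats.gen = min2(-8, 3) = -8
  parser.gen = min2(-8, 3) = -8

Propagation after the edit:
  fold.gen: runs — beta.txt 5->-6; result -8 (same value as before).
  patch.gen: checked — values it read are unchanged (fold.gen unchanged, deps.txt unchanged); reused cached 3 without running.
  tables.gen: runs — beta.txt 5->-6; result -6.
  stats.gen: runs — tables.gen 3->-6; result -8 (same value as before).
  parser.gen: runs — tables.gen 3->-6; result -8 (same value as before).

Key observation: the cutoff stops propagation at patch.gen — its inputs' values are unchanged, so it reuses its cache.

Marked dirty: fold.gen, parser.gen, patch.gen, stats.gen, tables.gen.
Target commands that run: fold.gen, parser.gen, stats.gen, tables.gen — 4 in total.
Checked but reused from cache: patch.gen.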